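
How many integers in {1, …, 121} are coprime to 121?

Factor: 121 = 11^2.
φ(121) = 11^1·(11−1) = 110.

110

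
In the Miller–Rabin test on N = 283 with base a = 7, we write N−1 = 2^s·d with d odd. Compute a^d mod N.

283 − 1 = 282 = 2^1 · 141, so d = 141.
7^1 ≡ 7 (mod 283)
7^2 ≡ 7^2 = 49 ≡ 49 (mod 283)
7^4 ≡ 49^2 = 2401 ≡ 137 (mod 283)
7^8 ≡ 137^2 = 18769 ≡ 91 (mod 283)
7^16 ≡ 91^2 = 8281 ≡ 74 (mod 283)
7^32 ≡ 74^2 = 5476 ≡ 99 (mod 283)
7^64 ≡ 99^2 = 9801 ≡ 179 (mod 283)
7^128 ≡ 179^2 = 32041 ≡ 62 (mod 283)
141 = 128 + 8 + 4 + 1 in binary powers of 2.
So 7^141 ≡ 62 · 91 · 137 · 7 ≡ 1 (mod 283).
Since 7^d ≡ 1 (mod 283), base 7 does not prove 283 composite.

1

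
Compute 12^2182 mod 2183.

12^1 ≡ 12 (mod 2183)
12^2 ≡ 12^2 = 144 ≡ 144 (mod 2183)
12^4 ≡ 144^2 = 20736 ≡ 1089 (mod 2183)
12^8 ≡ 1089^2 = 1185921 ≡ 552 (mod 2183)
12^16 ≡ 552^2 = 304704 ≡ 1267 (mod 2183)
12^32 ≡ 1267^2 = 1605289 ≡ 784 (mod 2183)
12^64 ≡ 784^2 = 614656 ≡ 1233 (mod 2183)
12^128 ≡ 1233^2 = 1520289 ≡ 921 (mod 2183)
12^256 ≡ 921^2 = 848241 ≡ 1237 (mod 2183)
12^512 ≡ 1237^2 = 1530169 ≡ 2069 (mod 2183)
12^1024 ≡ 2069^2 = 4280761 ≡ 2081 (mod 2183)
12^2048 ≡ 2081^2 = 4330561 ≡ 1672 (mod 2183)
2182 = 2048 + 128 + 4 + 2 in binary powers of 2.
So 12^2182 ≡ 1672 · 921 · 1089 · 144 ≡ 164 (mod 2183).
Since 164 ≠ 1, base 12 is a Fermat witness: 2183 is composite.

164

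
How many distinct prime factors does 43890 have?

43890 = 2 · 21945
21945 = 3 · 7315
7315 = 5 · 1463
1463 = 7 · 209
209 = 11 · 19
43890 = 2 · 3 · 5 · 7 · 11 · 19, which has 6 distinct prime factors.

6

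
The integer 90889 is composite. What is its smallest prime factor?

90889 is odd.
Digit sum 34, not divisible by 3.
Ends in 9: not divisible by 5.
7: 90889 = 7·12984 + 1
11: 90889 = 11·8262 + 7
13: 90889 = 13·6991 + 6
17: 90889 = 17·5346 + 7
19: 90889 = 19·4783 + 12
23: 90889 = 23·3951 + 16
29: 90889 = 29·3134 + 3
31: 90889 = 31·2931 + 28
37: 90889 = 37·2456 + 17
41: 90889 = 41·2216 + 33
43: 90889 = 43·2113 + 30
47: 90889 = 47·1933 + 38
53: 90889 = 53·1714 + 47
59: 90889 = 59·1540 + 29
61: 90889 = 61·1489 + 60
67: 90889 = 67·1356 + 37
71: 90889 = 71·1280 + 9
73: 90889 = 73·1245 + 4
79: 90889 = 79·1150 + 39
83: 90889 = 83·1095 + 4
89: 90889 = 89·1021 + 20
97: 90889 = 97·937

97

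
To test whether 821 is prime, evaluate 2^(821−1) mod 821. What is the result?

1

2^1 ≡ 2 (mod 821)
2^2 ≡ 2^2 = 4 ≡ 4 (mod 821)
2^4 ≡ 4^2 = 16 ≡ 16 (mod 821)
2^8 ≡ 16^2 = 256 ≡ 256 (mod 821)
2^16 ≡ 256^2 = 65536 ≡ 677 (mod 821)
2^32 ≡ 677^2 = 458329 ≡ 211 (mod 821)
2^64 ≡ 211^2 = 44521 ≡ 187 (mod 821)
2^128 ≡ 187^2 = 34969 ≡ 487 (mod 821)
2^256 ≡ 487^2 = 237169 ≡ 721 (mod 821)
2^512 ≡ 721^2 = 519841 ≡ 148 (mod 821)
820 = 512 + 256 + 32 + 16 + 4 in binary powers of 2.
So 2^820 ≡ 148 · 721 · 211 · 677 · 16 ≡ 1 (mod 821).
Since the result is 1, base 2 gives no evidence that 821 is composite.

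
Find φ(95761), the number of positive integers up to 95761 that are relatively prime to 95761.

Factor: 95761 = 17 · 43 · 131.
φ(95761) = (17−1) · (43−1) · (131−1) = 16 · 42 · 130 = 87360.

87360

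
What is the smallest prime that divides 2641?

19

2641 is odd.
Digit sum 13, not divisible by 3.
Ends in 1: not divisible by 5.
7: 2641 = 7·377 + 2
11: 2641 = 11·240 + 1
13: 2641 = 13·203 + 2
17: 2641 = 17·155 + 6
19: 2641 = 19·139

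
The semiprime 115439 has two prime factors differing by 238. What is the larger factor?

479

Since p = q + 238, we have 115439 = q(q + 238), so q² + 238q − 115439 = 0.
Discriminant: 238² + 4·115439 = 56644 + 461756 = 518400; √518400 = 720.
q = (−238 + 720)/2 = 241, and p = q + 238 = 479.
Check: 241 · 479 = 115439.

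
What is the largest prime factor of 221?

221 = 13 · 17
17 is prime.
So 221 = 13 · 17; the largest prime factor is 17.

17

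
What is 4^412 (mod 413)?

4^1 ≡ 4 (mod 413)
4^2 ≡ 4^2 = 16 ≡ 16 (mod 413)
4^4 ≡ 16^2 = 256 ≡ 256 (mod 413)
4^8 ≡ 256^2 = 65536 ≡ 282 (mod 413)
4^16 ≡ 282^2 = 79524 ≡ 228 (mod 413)
4^32 ≡ 228^2 = 51984 ≡ 359 (mod 413)
4^64 ≡ 359^2 = 128881 ≡ 25 (mod 413)
4^128 ≡ 25^2 = 625 ≡ 212 (mod 413)
4^256 ≡ 212^2 = 44944 ≡ 340 (mod 413)
412 = 256 + 128 + 16 + 8 + 4 in binary powers of 2.
So 4^412 ≡ 340 · 212 · 228 · 282 · 256 ≡ 25 (mod 413).
Since 25 ≠ 1, base 4 is a Fermat witness: 413 is composite.

25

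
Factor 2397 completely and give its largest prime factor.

2397 = 3 · 799
799 = 17 · 47
47 is prime.
So 2397 = 3 · 17 · 47; the largest prime factor is 47.

47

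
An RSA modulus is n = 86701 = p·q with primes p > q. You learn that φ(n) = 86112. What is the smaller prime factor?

277

φ(n) = (p−1)(q−1) = n − (p+q) + 1, so p + q = 86701 − 86112 + 1 = 590.
p and q are the roots of t² − 590t + 86701 = 0.
Discriminant: 590² − 4·86701 = 348100 − 346804 = 1296; √1296 = 36.
q = (590 − 36)/2 = 277, p = (590 + 36)/2 = 313.
Check: 277 · 313 = 86701.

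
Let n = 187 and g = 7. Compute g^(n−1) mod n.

70

7^1 ≡ 7 (mod 187)
7^2 ≡ 7^2 = 49 ≡ 49 (mod 187)
7^4 ≡ 49^2 = 2401 ≡ 157 (mod 187)
7^8 ≡ 157^2 = 24649 ≡ 152 (mod 187)
7^16 ≡ 152^2 = 23104 ≡ 103 (mod 187)
7^32 ≡ 103^2 = 10609 ≡ 137 (mod 187)
7^64 ≡ 137^2 = 18769 ≡ 69 (mod 187)
7^128 ≡ 69^2 = 4761 ≡ 86 (mod 187)
186 = 128 + 32 + 16 + 8 + 2 in binary powers of 2.
So 7^186 ≡ 86 · 137 · 103 · 152 · 49 ≡ 70 (mod 187).
Since 70 ≠ 1, base 7 is a Fermat witness: 187 is composite.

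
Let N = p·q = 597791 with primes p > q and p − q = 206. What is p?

Since p = q + 206, we have 597791 = q(q + 206), so q² + 206q − 597791 = 0.
Discriminant: 206² + 4·597791 = 42436 + 2391164 = 2433600; √2433600 = 1560.
q = (−206 + 1560)/2 = 677, and p = q + 206 = 883.
Check: 677 · 883 = 597791.

883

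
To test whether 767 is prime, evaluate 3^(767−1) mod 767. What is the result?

146

3^1 ≡ 3 (mod 767)
3^2 ≡ 3^2 = 9 ≡ 9 (mod 767)
3^4 ≡ 9^2 = 81 ≡ 81 (mod 767)
3^8 ≡ 81^2 = 6561 ≡ 425 (mod 767)
3^16 ≡ 425^2 = 180625 ≡ 380 (mod 767)
3^32 ≡ 380^2 = 144400 ≡ 204 (mod 767)
3^64 ≡ 204^2 = 41616 ≡ 198 (mod 767)
3^128 ≡ 198^2 = 39204 ≡ 87 (mod 767)
3^256 ≡ 87^2 = 7569 ≡ 666 (mod 767)
3^512 ≡ 666^2 = 443556 ≡ 230 (mod 767)
766 = 512 + 128 + 64 + 32 + 16 + 8 + 4 + 2 in binary powers of 2.
So 3^766 ≡ 230 · 87 · 198 · 204 · 380 · 425 · 81 · 9 ≡ 146 (mod 767).
Since 146 ≠ 1, base 3 is a Fermat witness: 767 is composite.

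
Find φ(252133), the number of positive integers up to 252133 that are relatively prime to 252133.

213840

Factor: 252133 = 7 · 181 · 199.
φ(252133) = (7−1) · (181−1) · (199−1) = 6 · 180 · 198 = 213840.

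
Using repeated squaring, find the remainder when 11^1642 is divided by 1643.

1444

11^1 ≡ 11 (mod 1643)
11^2 ≡ 11^2 = 121 ≡ 121 (mod 1643)
11^4 ≡ 121^2 = 14641 ≡ 1497 (mod 1643)
11^8 ≡ 1497^2 = 2241009 ≡ 1600 (mod 1643)
11^16 ≡ 1600^2 = 2560000 ≡ 206 (mod 1643)
11^32 ≡ 206^2 = 42436 ≡ 1361 (mod 1643)
11^64 ≡ 1361^2 = 1852321 ≡ 660 (mod 1643)
11^128 ≡ 660^2 = 435600 ≡ 205 (mod 1643)
11^256 ≡ 205^2 = 42025 ≡ 950 (mod 1643)
11^512 ≡ 950^2 = 902500 ≡ 493 (mod 1643)
11^1024 ≡ 493^2 = 243049 ≡ 1528 (mod 1643)
1642 = 1024 + 512 + 64 + 32 + 8 + 2 in binary powers of 2.
So 11^1642 ≡ 1528 · 493 · 660 · 1361 · 1600 · 121 ≡ 1444 (mod 1643).
Since 1444 ≠ 1, base 11 is a Fermat witness: 1643 is composite.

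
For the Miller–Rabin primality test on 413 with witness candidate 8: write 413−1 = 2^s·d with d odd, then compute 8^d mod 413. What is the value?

413 − 1 = 412 = 2^2 · 103, so d = 103.
8^1 ≡ 8 (mod 413)
8^2 ≡ 8^2 = 64 ≡ 64 (mod 413)
8^4 ≡ 64^2 = 4096 ≡ 379 (mod 413)
8^8 ≡ 379^2 = 143641 ≡ 330 (mod 413)
8^16 ≡ 330^2 = 108900 ≡ 281 (mod 413)
8^32 ≡ 281^2 = 78961 ≡ 78 (mod 413)
8^64 ≡ 78^2 = 6084 ≡ 302 (mod 413)
103 = 64 + 32 + 4 + 2 + 1 in binary powers of 2.
So 8^103 ≡ 302 · 78 · 379 · 64 · 8 ≡ 309 (mod 413).
Squaring chain: 309 → 78; never reaches −1, so base 8 is a Miller–Rabin witness that 413 is composite.

309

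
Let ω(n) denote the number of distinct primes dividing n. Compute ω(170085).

170085 = 3 · 56695
56695 = 5 · 11339
11339 = 17 · 667
667 = 23 · 29
170085 = 3 · 5 · 17 · 23 · 29, which has 5 distinct prime factors.

5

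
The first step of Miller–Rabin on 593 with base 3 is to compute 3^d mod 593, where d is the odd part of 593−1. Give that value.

384

593 − 1 = 592 = 2^4 · 37, so d = 37.
3^1 ≡ 3 (mod 593)
3^2 ≡ 3^2 = 9 ≡ 9 (mod 593)
3^4 ≡ 9^2 = 81 ≡ 81 (mod 593)
3^8 ≡ 81^2 = 6561 ≡ 38 (mod 593)
3^16 ≡ 38^2 = 1444 ≡ 258 (mod 593)
3^32 ≡ 258^2 = 66564 ≡ 148 (mod 593)
37 = 32 + 4 + 1 in binary powers of 2.
So 3^37 ≡ 148 · 81 · 3 ≡ 384 (mod 593).
Squaring chain: 384 → 392 → 77 → 592; reaches −1, so base 3 does not prove 593 composite.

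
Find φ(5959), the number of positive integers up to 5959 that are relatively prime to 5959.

5800

Factor: 5959 = 59 · 101.
φ(5959) = (59−1) · (101−1) = 58 · 100 = 5800.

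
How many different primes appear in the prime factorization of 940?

3

940 = 2^2 · 235
235 = 5 · 47
940 = 2^2 · 5 · 47, which has 3 distinct prime factors.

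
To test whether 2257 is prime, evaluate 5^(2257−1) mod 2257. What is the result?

1839

5^1 ≡ 5 (mod 2257)
5^2 ≡ 5^2 = 25 ≡ 25 (mod 2257)
5^4 ≡ 25^2 = 625 ≡ 625 (mod 2257)
5^8 ≡ 625^2 = 390625 ≡ 164 (mod 2257)
5^16 ≡ 164^2 = 26896 ≡ 2069 (mod 2257)
5^32 ≡ 2069^2 = 4280761 ≡ 1489 (mod 2257)
5^64 ≡ 1489^2 = 2217121 ≡ 747 (mod 2257)
5^128 ≡ 747^2 = 558009 ≡ 530 (mod 2257)
5^256 ≡ 530^2 = 280900 ≡ 1032 (mod 2257)
5^512 ≡ 1032^2 = 1065024 ≡ 1977 (mod 2257)
5^1024 ≡ 1977^2 = 3908529 ≡ 1662 (mod 2257)
5^2048 ≡ 1662^2 = 2762244 ≡ 1933 (mod 2257)
2256 = 2048 + 128 + 64 + 16 in binary powers of 2.
So 5^2256 ≡ 1933 · 530 · 747 · 2069 ≡ 1839 (mod 2257).
Since 1839 ≠ 1, base 5 is a Fermat witness: 2257 is composite.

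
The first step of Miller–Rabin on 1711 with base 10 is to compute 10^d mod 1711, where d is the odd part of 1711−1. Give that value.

1711 − 1 = 1710 = 2^1 · 855, so d = 855.
10^1 ≡ 10 (mod 1711)
10^2 ≡ 10^2 = 100 ≡ 100 (mod 1711)
10^4 ≡ 100^2 = 10000 ≡ 1445 (mod 1711)
10^8 ≡ 1445^2 = 2088025 ≡ 605 (mod 1711)
10^16 ≡ 605^2 = 366025 ≡ 1582 (mod 1711)
10^32 ≡ 1582^2 = 2502724 ≡ 1242 (mod 1711)
10^64 ≡ 1242^2 = 1542564 ≡ 953 (mod 1711)
10^128 ≡ 953^2 = 908209 ≡ 1379 (mod 1711)
10^256 ≡ 1379^2 = 1901641 ≡ 720 (mod 1711)
10^512 ≡ 720^2 = 518400 ≡ 1678 (mod 1711)
855 = 512 + 256 + 64 + 16 + 4 + 2 + 1 in binary powers of 2.
So 10^855 ≡ 1678 · 720 · 953 · 1582 · 1445 · 100 · 10 ≡ 396 (mod 1711).
Squaring chain: 396; never reaches −1, so base 10 is a Miller–Rabin witness that 1711 is composite.

396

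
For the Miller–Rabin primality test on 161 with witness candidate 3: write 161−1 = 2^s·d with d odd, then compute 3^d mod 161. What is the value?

161 − 1 = 160 = 2^5 · 5, so d = 5.
3^1 ≡ 3 (mod 161)
3^2 ≡ 3^2 = 9 ≡ 9 (mod 161)
3^4 ≡ 9^2 = 81 ≡ 81 (mod 161)
5 = 4 + 1 in binary powers of 2.
So 3^5 ≡ 81 · 3 ≡ 82 (mod 161).
Squaring chain: 82 → 123 → 156 → 25 → 142; never reaches −1, so base 3 is a Miller–Rabin witness that 161 is composite.

82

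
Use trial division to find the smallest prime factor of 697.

697 is odd.
Digit sum 22, not divisible by 3.
Ends in 7: not divisible by 5.
7: 697 = 7·99 + 4
11: 697 = 11·63 + 4
13: 697 = 13·53 + 8
17: 697 = 17·41

17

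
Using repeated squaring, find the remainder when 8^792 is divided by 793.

8^1 ≡ 8 (mod 793)
8^2 ≡ 8^2 = 64 ≡ 64 (mod 793)
8^4 ≡ 64^2 = 4096 ≡ 131 (mod 793)
8^8 ≡ 131^2 = 17161 ≡ 508 (mod 793)
8^16 ≡ 508^2 = 258064 ≡ 339 (mod 793)
8^32 ≡ 339^2 = 114921 ≡ 729 (mod 793)
8^64 ≡ 729^2 = 531441 ≡ 131 (mod 793)
8^128 ≡ 131^2 = 17161 ≡ 508 (mod 793)
8^256 ≡ 508^2 = 258064 ≡ 339 (mod 793)
8^512 ≡ 339^2 = 114921 ≡ 729 (mod 793)
792 = 512 + 256 + 16 + 8 in binary powers of 2.
So 8^792 ≡ 729 · 339 · 339 · 508 ≡ 729 (mod 793).
Since 729 ≠ 1, base 8 is a Fermat witness: 793 is composite.

729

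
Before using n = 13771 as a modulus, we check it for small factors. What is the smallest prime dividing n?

47

13771 is odd.
Digit sum 19, not divisible by 3.
Ends in 1: not divisible by 5.
7: 13771 = 7·1967 + 2
11: 13771 = 11·1251 + 10
13: 13771 = 13·1059 + 4
17: 13771 = 17·810 + 1
19: 13771 = 19·724 + 15
23: 13771 = 23·598 + 17
29: 13771 = 29·474 + 25
31: 13771 = 31·444 + 7
37: 13771 = 37·372 + 7
41: 13771 = 41·335 + 36
43: 13771 = 43·320 + 11
47: 13771 = 47·293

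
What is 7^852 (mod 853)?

7^1 ≡ 7 (mod 853)
7^2 ≡ 7^2 = 49 ≡ 49 (mod 853)
7^4 ≡ 49^2 = 2401 ≡ 695 (mod 853)
7^8 ≡ 695^2 = 483025 ≡ 227 (mod 853)
7^16 ≡ 227^2 = 51529 ≡ 349 (mod 853)
7^32 ≡ 349^2 = 121801 ≡ 675 (mod 853)
7^64 ≡ 675^2 = 455625 ≡ 123 (mod 853)
7^128 ≡ 123^2 = 15129 ≡ 628 (mod 853)
7^256 ≡ 628^2 = 394384 ≡ 298 (mod 853)
7^512 ≡ 298^2 = 88804 ≡ 92 (mod 853)
852 = 512 + 256 + 64 + 16 + 4 in binary powers of 2.
So 7^852 ≡ 92 · 298 · 123 · 349 · 695 ≡ 1 (mod 853).
Since the result is 1, base 7 gives no evidence that 853 is composite.

1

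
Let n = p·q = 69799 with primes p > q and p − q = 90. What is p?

313

Since p = q + 90, we have 69799 = q(q + 90), so q² + 90q − 69799 = 0.
Discriminant: 90² + 4·69799 = 8100 + 279196 = 287296; √287296 = 536.
q = (−90 + 536)/2 = 223, and p = q + 90 = 313.
Check: 223 · 313 = 69799.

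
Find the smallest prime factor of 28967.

83

28967 is odd.
Digit sum 32, not divisible by 3.
Ends in 7: not divisible by 5.
7: 28967 = 7·4138 + 1
11: 28967 = 11·2633 + 4
13: 28967 = 13·2228 + 3
17: 28967 = 17·1703 + 16
19: 28967 = 19·1524 + 11
23: 28967 = 23·1259 + 10
29: 28967 = 29·998 + 25
31: 28967 = 31·934 + 13
37: 28967 = 37·782 + 33
41: 28967 = 41·706 + 21
43: 28967 = 43·673 + 28
47: 28967 = 47·616 + 15
53: 28967 = 53·546 + 29
59: 28967 = 59·490 + 57
61: 28967 = 61·474 + 53
67: 28967 = 67·432 + 23
71: 28967 = 71·407 + 70
73: 28967 = 73·396 + 59
79: 28967 = 79·366 + 53
83: 28967 = 83·349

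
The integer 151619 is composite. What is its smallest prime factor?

151619 is odd.
Digit sum 23, not divisible by 3.
Ends in 9: not divisible by 5.
7: 151619 = 7·21659 + 6
11: 151619 = 11·13783 + 6
13: 151619 = 13·11663

13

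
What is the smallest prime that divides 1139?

1139 is odd.
Digit sum 14, not divisible by 3.
Ends in 9: not divisible by 5.
7: 1139 = 7·162 + 5
11: 1139 = 11·103 + 6
13: 1139 = 13·87 + 8
17: 1139 = 17·67

17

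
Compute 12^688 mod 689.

12^1 ≡ 12 (mod 689)
12^2 ≡ 12^2 = 144 ≡ 144 (mod 689)
12^4 ≡ 144^2 = 20736 ≡ 66 (mod 689)
12^8 ≡ 66^2 = 4356 ≡ 222 (mod 689)
12^16 ≡ 222^2 = 49284 ≡ 365 (mod 689)
12^32 ≡ 365^2 = 133225 ≡ 248 (mod 689)
12^64 ≡ 248^2 = 61504 ≡ 183 (mod 689)
12^128 ≡ 183^2 = 33489 ≡ 417 (mod 689)
12^256 ≡ 417^2 = 173889 ≡ 261 (mod 689)
12^512 ≡ 261^2 = 68121 ≡ 599 (mod 689)
688 = 512 + 128 + 32 + 16 in binary powers of 2.
So 12^688 ≡ 599 · 417 · 248 · 365 ≡ 183 (mod 689).
Since 183 ≠ 1, base 12 is a Fermat witness: 689 is composite.

183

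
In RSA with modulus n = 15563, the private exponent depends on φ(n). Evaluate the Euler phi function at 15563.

Factor: 15563 = 79 · 197.
φ(15563) = (79−1) · (197−1) = 78 · 196 = 15288.

15288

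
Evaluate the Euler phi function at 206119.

Factor: 206119 = 31 · 61 · 109.
φ(206119) = (31−1) · (61−1) · (109−1) = 30 · 60 · 108 = 194400.

194400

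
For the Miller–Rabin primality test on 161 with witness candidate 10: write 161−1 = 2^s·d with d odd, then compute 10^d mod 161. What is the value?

19

161 − 1 = 160 = 2^5 · 5, so d = 5.
10^1 ≡ 10 (mod 161)
10^2 ≡ 10^2 = 100 ≡ 100 (mod 161)
10^4 ≡ 100^2 = 10000 ≡ 18 (mod 161)
5 = 4 + 1 in binary powers of 2.
So 10^5 ≡ 18 · 10 ≡ 19 (mod 161).
Squaring chain: 19 → 39 → 72 → 32 → 58; never reaches −1, so base 10 is a Miller–Rabin witness that 161 is composite.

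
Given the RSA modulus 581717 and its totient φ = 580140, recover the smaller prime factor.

φ(n) = (p−1)(q−1) = n − (p+q) + 1, so p + q = 581717 − 580140 + 1 = 1578.
p and q are the roots of t² − 1578t + 581717 = 0.
Discriminant: 1578² − 4·581717 = 2490084 − 2326868 = 163216; √163216 = 404.
q = (1578 − 404)/2 = 587, p = (1578 + 404)/2 = 991.
Check: 587 · 991 = 581717.

587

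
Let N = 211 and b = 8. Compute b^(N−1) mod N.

8^1 ≡ 8 (mod 211)
8^2 ≡ 8^2 = 64 ≡ 64 (mod 211)
8^4 ≡ 64^2 = 4096 ≡ 87 (mod 211)
8^8 ≡ 87^2 = 7569 ≡ 184 (mod 211)
8^16 ≡ 184^2 = 33856 ≡ 96 (mod 211)
8^32 ≡ 96^2 = 9216 ≡ 143 (mod 211)
8^64 ≡ 143^2 = 20449 ≡ 193 (mod 211)
8^128 ≡ 193^2 = 37249 ≡ 113 (mod 211)
210 = 128 + 64 + 16 + 2 in binary powers of 2.
So 8^210 ≡ 113 · 193 · 96 · 64 ≡ 1 (mod 211).
Since the result is 1, base 8 gives no evidence that 211 is composite.

1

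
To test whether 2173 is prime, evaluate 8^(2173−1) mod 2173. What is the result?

346

8^1 ≡ 8 (mod 2173)
8^2 ≡ 8^2 = 64 ≡ 64 (mod 2173)
8^4 ≡ 64^2 = 4096 ≡ 1923 (mod 2173)
8^8 ≡ 1923^2 = 3697929 ≡ 1656 (mod 2173)
8^16 ≡ 1656^2 = 2742336 ≡ 10 (mod 2173)
8^32 ≡ 10^2 = 100 ≡ 100 (mod 2173)
8^64 ≡ 100^2 = 10000 ≡ 1308 (mod 2173)
8^128 ≡ 1308^2 = 1710864 ≡ 713 (mod 2173)
8^256 ≡ 713^2 = 508369 ≡ 2060 (mod 2173)
8^512 ≡ 2060^2 = 4243600 ≡ 1904 (mod 2173)
8^1024 ≡ 1904^2 = 3625216 ≡ 652 (mod 2173)
8^2048 ≡ 652^2 = 425104 ≡ 1369 (mod 2173)
2172 = 2048 + 64 + 32 + 16 + 8 + 4 in binary powers of 2.
So 8^2172 ≡ 1369 · 1308 · 100 · 10 · 1656 · 1923 ≡ 346 (mod 2173).
Since 346 ≠ 1, base 8 is a Fermat witness: 2173 is composite.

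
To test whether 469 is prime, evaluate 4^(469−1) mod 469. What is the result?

344

4^1 ≡ 4 (mod 469)
4^2 ≡ 4^2 = 16 ≡ 16 (mod 469)
4^4 ≡ 16^2 = 256 ≡ 256 (mod 469)
4^8 ≡ 256^2 = 65536 ≡ 345 (mod 469)
4^16 ≡ 345^2 = 119025 ≡ 368 (mod 469)
4^32 ≡ 368^2 = 135424 ≡ 352 (mod 469)
4^64 ≡ 352^2 = 123904 ≡ 88 (mod 469)
4^128 ≡ 88^2 = 7744 ≡ 240 (mod 469)
4^256 ≡ 240^2 = 57600 ≡ 382 (mod 469)
468 = 256 + 128 + 64 + 16 + 4 in binary powers of 2.
So 4^468 ≡ 382 · 240 · 88 · 368 · 256 ≡ 344 (mod 469).
Since 344 ≠ 1, base 4 is a Fermat witness: 469 is composite.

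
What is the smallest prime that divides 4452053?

53

4452053 is odd.
Digit sum 23, not divisible by 3.
Ends in 3: not divisible by 5.
7: 4452053 = 7·636007 + 4
11: 4452053 = 11·404732 + 1
13: 4452053 = 13·342465 + 8
17: 4452053 = 17·261885 + 8
19: 4452053 = 19·234318 + 11
23: 4452053 = 23·193567 + 12
29: 4452053 = 29·153519 + 2
31: 4452053 = 31·143614 + 19
37: 4452053 = 37·120325 + 28
41: 4452053 = 41·108586 + 27
43: 4452053 = 43·103536 + 5
47: 4452053 = 47·94724 + 25
53: 4452053 = 53·84001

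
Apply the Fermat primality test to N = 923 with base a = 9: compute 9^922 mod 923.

178

9^1 ≡ 9 (mod 923)
9^2 ≡ 9^2 = 81 ≡ 81 (mod 923)
9^4 ≡ 81^2 = 6561 ≡ 100 (mod 923)
9^8 ≡ 100^2 = 10000 ≡ 770 (mod 923)
9^16 ≡ 770^2 = 592900 ≡ 334 (mod 923)
9^32 ≡ 334^2 = 111556 ≡ 796 (mod 923)
9^64 ≡ 796^2 = 633616 ≡ 438 (mod 923)
9^128 ≡ 438^2 = 191844 ≡ 783 (mod 923)
9^256 ≡ 783^2 = 613089 ≡ 217 (mod 923)
9^512 ≡ 217^2 = 47089 ≡ 16 (mod 923)
922 = 512 + 256 + 128 + 16 + 8 + 2 in binary powers of 2.
So 9^922 ≡ 16 · 217 · 783 · 334 · 770 · 81 ≡ 178 (mod 923).
Since 178 ≠ 1, base 9 is a Fermat witness: 923 is composite.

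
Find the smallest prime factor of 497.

497 is odd.
Digit sum 20, not divisible by 3.
Ends in 7: not divisible by 5.
7: 497 = 7·71

7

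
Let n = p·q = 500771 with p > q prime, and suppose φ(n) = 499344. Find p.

φ(n) = (p−1)(q−1) = n − (p+q) + 1, so p + q = 500771 − 499344 + 1 = 1428.
p and q are the roots of t² − 1428t + 500771 = 0.
Discriminant: 1428² − 4·500771 = 2039184 − 2003084 = 36100; √36100 = 190.
q = (1428 − 190)/2 = 619, p = (1428 + 190)/2 = 809.
Check: 619 · 809 = 500771.

809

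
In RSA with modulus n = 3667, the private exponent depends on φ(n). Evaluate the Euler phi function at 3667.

3456

Factor: 3667 = 19 · 193.
φ(3667) = (19−1) · (193−1) = 18 · 192 = 3456.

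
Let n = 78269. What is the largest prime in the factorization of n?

78269 = 23 · 3403
3403 = 41 · 83
83 is prime.
So 78269 = 23 · 41 · 83; the largest prime factor is 83.

83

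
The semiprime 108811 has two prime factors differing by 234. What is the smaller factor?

233

Since p = q + 234, we have 108811 = q(q + 234), so q² + 234q − 108811 = 0.
Discriminant: 234² + 4·108811 = 54756 + 435244 = 490000; √490000 = 700.
q = (−234 + 700)/2 = 233, and p = q + 234 = 467.
Check: 233 · 467 = 108811.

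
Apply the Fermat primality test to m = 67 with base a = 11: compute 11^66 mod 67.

1

11^1 ≡ 11 (mod 67)
11^2 ≡ 11^2 = 121 ≡ 54 (mod 67)
11^4 ≡ 54^2 = 2916 ≡ 35 (mod 67)
11^8 ≡ 35^2 = 1225 ≡ 19 (mod 67)
11^16 ≡ 19^2 = 361 ≡ 26 (mod 67)
11^32 ≡ 26^2 = 676 ≡ 6 (mod 67)
11^64 ≡ 6^2 = 36 ≡ 36 (mod 67)
66 = 64 + 2 in binary powers of 2.
So 11^66 ≡ 36 · 54 ≡ 1 (mod 67).
Since the result is 1, base 11 gives no evidence that 67 is composite.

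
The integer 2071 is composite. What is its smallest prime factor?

2071 is odd.
Digit sum 10, not divisible by 3.
Ends in 1: not divisible by 5.
7: 2071 = 7·295 + 6
11: 2071 = 11·188 + 3
13: 2071 = 13·159 + 4
17: 2071 = 17·121 + 14
19: 2071 = 19·109

19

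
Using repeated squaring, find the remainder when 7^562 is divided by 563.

7^1 ≡ 7 (mod 563)
7^2 ≡ 7^2 = 49 ≡ 49 (mod 563)
7^4 ≡ 49^2 = 2401 ≡ 149 (mod 563)
7^8 ≡ 149^2 = 22201 ≡ 244 (mod 563)
7^16 ≡ 244^2 = 59536 ≡ 421 (mod 563)
7^32 ≡ 421^2 = 177241 ≡ 459 (mod 563)
7^64 ≡ 459^2 = 210681 ≡ 119 (mod 563)
7^128 ≡ 119^2 = 14161 ≡ 86 (mod 563)
7^256 ≡ 86^2 = 7396 ≡ 77 (mod 563)
7^512 ≡ 77^2 = 5929 ≡ 299 (mod 563)
562 = 512 + 32 + 16 + 2 in binary powers of 2.
So 7^562 ≡ 299 · 459 · 421 · 49 ≡ 1 (mod 563).
Since the result is 1, base 7 gives no evidence that 563 is composite.

1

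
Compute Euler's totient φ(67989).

44720

Factor: 67989 = 3 · 131 · 173.
φ(67989) = (3−1) · (131−1) · (173−1) = 2 · 130 · 172 = 44720.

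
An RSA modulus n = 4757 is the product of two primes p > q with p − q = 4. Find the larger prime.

Since p = q + 4, we have 4757 = q(q + 4), so q² + 4q − 4757 = 0.
Discriminant: 4² + 4·4757 = 16 + 19028 = 19044; √19044 = 138.
q = (−4 + 138)/2 = 67, and p = q + 4 = 71.
Check: 67 · 71 = 4757.

71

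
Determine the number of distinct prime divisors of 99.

2

99 = 3^2 · 11
99 = 3^2 · 11, which has 2 distinct prime factors.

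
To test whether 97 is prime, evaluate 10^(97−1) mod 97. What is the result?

1

10^1 ≡ 10 (mod 97)
10^2 ≡ 10^2 = 100 ≡ 3 (mod 97)
10^4 ≡ 3^2 = 9 ≡ 9 (mod 97)
10^8 ≡ 9^2 = 81 ≡ 81 (mod 97)
10^16 ≡ 81^2 = 6561 ≡ 62 (mod 97)
10^32 ≡ 62^2 = 3844 ≡ 61 (mod 97)
10^64 ≡ 61^2 = 3721 ≡ 35 (mod 97)
96 = 64 + 32 in binary powers of 2.
So 10^96 ≡ 35 · 61 ≡ 1 (mod 97).
Since the result is 1, base 10 gives no evidence that 97 is composite.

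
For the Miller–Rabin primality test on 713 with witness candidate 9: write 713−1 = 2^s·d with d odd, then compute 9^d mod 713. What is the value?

193

713 − 1 = 712 = 2^3 · 89, so d = 89.
9^1 ≡ 9 (mod 713)
9^2 ≡ 9^2 = 81 ≡ 81 (mod 713)
9^4 ≡ 81^2 = 6561 ≡ 144 (mod 713)
9^8 ≡ 144^2 = 20736 ≡ 59 (mod 713)
9^16 ≡ 59^2 = 3481 ≡ 629 (mod 713)
9^32 ≡ 629^2 = 395641 ≡ 639 (mod 713)
9^64 ≡ 639^2 = 408321 ≡ 485 (mod 713)
89 = 64 + 16 + 8 + 1 in binary powers of 2.
So 9^89 ≡ 485 · 629 · 59 · 9 ≡ 193 (mod 713).
Squaring chain: 193 → 173 → 696; never reaches −1, so base 9 is a Miller–Rabin witness that 713 is composite.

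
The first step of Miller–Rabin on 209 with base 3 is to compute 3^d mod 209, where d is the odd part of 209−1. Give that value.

71

209 − 1 = 208 = 2^4 · 13, so d = 13.
3^1 ≡ 3 (mod 209)
3^2 ≡ 3^2 = 9 ≡ 9 (mod 209)
3^4 ≡ 9^2 = 81 ≡ 81 (mod 209)
3^8 ≡ 81^2 = 6561 ≡ 82 (mod 209)
13 = 8 + 4 + 1 in binary powers of 2.
So 3^13 ≡ 82 · 81 · 3 ≡ 71 (mod 209).
Squaring chain: 71 → 25 → 207 → 4; never reaches −1, so base 3 is a Miller–Rabin witness that 209 is composite.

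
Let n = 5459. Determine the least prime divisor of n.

53

5459 is odd.
Digit sum 23, not divisible by 3.
Ends in 9: not divisible by 5.
7: 5459 = 7·779 + 6
11: 5459 = 11·496 + 3
13: 5459 = 13·419 + 12
17: 5459 = 17·321 + 2
19: 5459 = 19·287 + 6
23: 5459 = 23·237 + 8
29: 5459 = 29·188 + 7
31: 5459 = 31·176 + 3
37: 5459 = 37·147 + 20
41: 5459 = 41·133 + 6
43: 5459 = 43·126 + 41
47: 5459 = 47·116 + 7
53: 5459 = 53·103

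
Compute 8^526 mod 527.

225

8^1 ≡ 8 (mod 527)
8^2 ≡ 8^2 = 64 ≡ 64 (mod 527)
8^4 ≡ 64^2 = 4096 ≡ 407 (mod 527)
8^8 ≡ 407^2 = 165649 ≡ 171 (mod 527)
8^16 ≡ 171^2 = 29241 ≡ 256 (mod 527)
8^32 ≡ 256^2 = 65536 ≡ 188 (mod 527)
8^64 ≡ 188^2 = 35344 ≡ 35 (mod 527)
8^128 ≡ 35^2 = 1225 ≡ 171 (mod 527)
8^256 ≡ 171^2 = 29241 ≡ 256 (mod 527)
8^512 ≡ 256^2 = 65536 ≡ 188 (mod 527)
526 = 512 + 8 + 4 + 2 in binary powers of 2.
So 8^526 ≡ 188 · 171 · 407 · 64 ≡ 225 (mod 527).
Since 225 ≠ 1, base 8 is a Fermat witness: 527 is composite.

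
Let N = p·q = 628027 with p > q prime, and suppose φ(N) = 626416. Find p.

φ(n) = (p−1)(q−1) = n − (p+q) + 1, so p + q = 628027 − 626416 + 1 = 1612.
p and q are the roots of t² − 1612t + 628027 = 0.
Discriminant: 1612² − 4·628027 = 2598544 − 2512108 = 86436; √86436 = 294.
q = (1612 − 294)/2 = 659, p = (1612 + 294)/2 = 953.
Check: 659 · 953 = 628027.

953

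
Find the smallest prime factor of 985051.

985051 is odd.
Digit sum 28, not divisible by 3.
Ends in 1: not divisible by 5.
7: 985051 = 7·140721 + 4
11: 985051 = 11·89550 + 1
13: 985051 = 13·75773 + 2
17: 985051 = 17·57944 + 3
19: 985051 = 19·51844 + 15
23: 985051 = 23·42828 + 7
29: 985051 = 29·33967 + 8
31: 985051 = 31·31775 + 26
37: 985051 = 37·26623

37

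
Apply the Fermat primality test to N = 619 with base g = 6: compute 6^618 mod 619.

1

6^1 ≡ 6 (mod 619)
6^2 ≡ 6^2 = 36 ≡ 36 (mod 619)
6^4 ≡ 36^2 = 1296 ≡ 58 (mod 619)
6^8 ≡ 58^2 = 3364 ≡ 269 (mod 619)
6^16 ≡ 269^2 = 72361 ≡ 557 (mod 619)
6^32 ≡ 557^2 = 310249 ≡ 130 (mod 619)
6^64 ≡ 130^2 = 16900 ≡ 187 (mod 619)
6^128 ≡ 187^2 = 34969 ≡ 305 (mod 619)
6^256 ≡ 305^2 = 93025 ≡ 175 (mod 619)
6^512 ≡ 175^2 = 30625 ≡ 294 (mod 619)
618 = 512 + 64 + 32 + 8 + 2 in binary powers of 2.
So 6^618 ≡ 294 · 187 · 130 · 269 · 36 ≡ 1 (mod 619).
Since the result is 1, base 6 gives no evidence that 619 is composite.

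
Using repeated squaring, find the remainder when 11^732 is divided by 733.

11^1 ≡ 11 (mod 733)
11^2 ≡ 11^2 = 121 ≡ 121 (mod 733)
11^4 ≡ 121^2 = 14641 ≡ 714 (mod 733)
11^8 ≡ 714^2 = 509796 ≡ 361 (mod 733)
11^16 ≡ 361^2 = 130321 ≡ 580 (mod 733)
11^32 ≡ 580^2 = 336400 ≡ 686 (mod 733)
11^64 ≡ 686^2 = 470596 ≡ 10 (mod 733)
11^128 ≡ 10^2 = 100 ≡ 100 (mod 733)
11^256 ≡ 100^2 = 10000 ≡ 471 (mod 733)
11^512 ≡ 471^2 = 221841 ≡ 475 (mod 733)
732 = 512 + 128 + 64 + 16 + 8 + 4 in binary powers of 2.
So 11^732 ≡ 475 · 100 · 10 · 580 · 361 · 714 ≡ 1 (mod 733).
Since the result is 1, base 11 gives no evidence that 733 is composite.

1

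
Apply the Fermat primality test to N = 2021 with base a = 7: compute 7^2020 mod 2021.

294

7^1 ≡ 7 (mod 2021)
7^2 ≡ 7^2 = 49 ≡ 49 (mod 2021)
7^4 ≡ 49^2 = 2401 ≡ 380 (mod 2021)
7^8 ≡ 380^2 = 144400 ≡ 909 (mod 2021)
7^16 ≡ 909^2 = 826281 ≡ 1713 (mod 2021)
7^32 ≡ 1713^2 = 2934369 ≡ 1898 (mod 2021)
7^64 ≡ 1898^2 = 3602404 ≡ 982 (mod 2021)
7^128 ≡ 982^2 = 964324 ≡ 307 (mod 2021)
7^256 ≡ 307^2 = 94249 ≡ 1283 (mod 2021)
7^512 ≡ 1283^2 = 1646089 ≡ 995 (mod 2021)
7^1024 ≡ 995^2 = 990025 ≡ 1756 (mod 2021)
2020 = 1024 + 512 + 256 + 128 + 64 + 32 + 4 in binary powers of 2.
So 7^2020 ≡ 1756 · 995 · 1283 · 307 · 982 · 1898 · 380 ≡ 294 (mod 2021).
Since 294 ≠ 1, base 7 is a Fermat witness: 2021 is composite.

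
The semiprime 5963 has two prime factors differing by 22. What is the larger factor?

89

Since p = q + 22, we have 5963 = q(q + 22), so q² + 22q − 5963 = 0.
Discriminant: 22² + 4·5963 = 484 + 23852 = 24336; √24336 = 156.
q = (−22 + 156)/2 = 67, and p = q + 22 = 89.
Check: 67 · 89 = 5963.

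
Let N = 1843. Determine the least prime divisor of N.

1843 is odd.
Digit sum 16, not divisible by 3.
Ends in 3: not divisible by 5.
7: 1843 = 7·263 + 2
11: 1843 = 11·167 + 6
13: 1843 = 13·141 + 10
17: 1843 = 17·108 + 7
19: 1843 = 19·97

19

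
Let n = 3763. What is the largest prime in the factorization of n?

71

3763 = 53 · 71
71 is prime.
So 3763 = 53 · 71; the largest prime factor is 71.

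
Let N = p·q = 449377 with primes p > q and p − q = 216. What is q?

Since p = q + 216, we have 449377 = q(q + 216), so q² + 216q − 449377 = 0.
Discriminant: 216² + 4·449377 = 46656 + 1797508 = 1844164; √1844164 = 1358.
q = (−216 + 1358)/2 = 571, and p = q + 216 = 787.
Check: 571 · 787 = 449377.

571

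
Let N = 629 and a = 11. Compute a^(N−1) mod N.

174

11^1 ≡ 11 (mod 629)
11^2 ≡ 11^2 = 121 ≡ 121 (mod 629)
11^4 ≡ 121^2 = 14641 ≡ 174 (mod 629)
11^8 ≡ 174^2 = 30276 ≡ 84 (mod 629)
11^16 ≡ 84^2 = 7056 ≡ 137 (mod 629)
11^32 ≡ 137^2 = 18769 ≡ 528 (mod 629)
11^64 ≡ 528^2 = 278784 ≡ 137 (mod 629)
11^128 ≡ 137^2 = 18769 ≡ 528 (mod 629)
11^256 ≡ 528^2 = 278784 ≡ 137 (mod 629)
11^512 ≡ 137^2 = 18769 ≡ 528 (mod 629)
628 = 512 + 64 + 32 + 16 + 4 in binary powers of 2.
So 11^628 ≡ 528 · 137 · 528 · 137 · 174 ≡ 174 (mod 629).
Since 174 ≠ 1, base 11 is a Fermat witness: 629 is composite.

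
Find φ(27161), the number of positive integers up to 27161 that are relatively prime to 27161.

26832

Factor: 27161 = 157 · 173.
φ(27161) = (157−1) · (173−1) = 156 · 172 = 26832.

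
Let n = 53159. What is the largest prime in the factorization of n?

53159 = 17 · 3127
3127 = 53 · 59
59 is prime.
So 53159 = 17 · 53 · 59; the largest prime factor is 59.

59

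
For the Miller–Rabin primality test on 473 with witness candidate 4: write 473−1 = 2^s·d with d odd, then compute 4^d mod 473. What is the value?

473 − 1 = 472 = 2^3 · 59, so d = 59.
4^1 ≡ 4 (mod 473)
4^2 ≡ 4^2 = 16 ≡ 16 (mod 473)
4^4 ≡ 16^2 = 256 ≡ 256 (mod 473)
4^8 ≡ 256^2 = 65536 ≡ 262 (mod 473)
4^16 ≡ 262^2 = 68644 ≡ 59 (mod 473)
4^32 ≡ 59^2 = 3481 ≡ 170 (mod 473)
59 = 32 + 16 + 8 + 2 + 1 in binary powers of 2.
So 4^59 ≡ 170 · 59 · 262 · 16 · 4 ≡ 322 (mod 473).
Squaring chain: 322 → 97 → 422; never reaches −1, so base 4 is a Miller–Rabin witness that 473 is composite.

322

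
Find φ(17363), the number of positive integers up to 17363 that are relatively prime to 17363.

Factor: 17363 = 97 · 179.
φ(17363) = (97−1) · (179−1) = 96 · 178 = 17088.

17088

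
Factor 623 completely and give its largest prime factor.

623 = 7 · 89
89 is prime.
So 623 = 7 · 89; the largest prime factor is 89.

89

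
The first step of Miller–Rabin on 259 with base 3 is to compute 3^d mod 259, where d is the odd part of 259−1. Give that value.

259 − 1 = 258 = 2^1 · 129, so d = 129.
3^1 ≡ 3 (mod 259)
3^2 ≡ 3^2 = 9 ≡ 9 (mod 259)
3^4 ≡ 9^2 = 81 ≡ 81 (mod 259)
3^8 ≡ 81^2 = 6561 ≡ 86 (mod 259)
3^16 ≡ 86^2 = 7396 ≡ 144 (mod 259)
3^32 ≡ 144^2 = 20736 ≡ 16 (mod 259)
3^64 ≡ 16^2 = 256 ≡ 256 (mod 259)
3^128 ≡ 256^2 = 65536 ≡ 9 (mod 259)
129 = 128 + 1 in binary powers of 2.
So 3^129 ≡ 9 · 3 ≡ 27 (mod 259).
Squaring chain: 27; never reaches −1, so base 3 is a Miller–Rabin witness that 259 is composite.

27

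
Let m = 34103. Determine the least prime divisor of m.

67

34103 is odd.
Digit sum 11, not divisible by 3.
Ends in 3: not divisible by 5.
7: 34103 = 7·4871 + 6
11: 34103 = 11·3100 + 3
13: 34103 = 13·2623 + 4
17: 34103 = 17·2006 + 1
19: 34103 = 19·1794 + 17
23: 34103 = 23·1482 + 17
29: 34103 = 29·1175 + 28
31: 34103 = 31·1100 + 3
37: 34103 = 37·921 + 26
41: 34103 = 41·831 + 32
43: 34103 = 43·793 + 4
47: 34103 = 47·725 + 28
53: 34103 = 53·643 + 24
59: 34103 = 59·578 + 1
61: 34103 = 61·559 + 4
67: 34103 = 67·509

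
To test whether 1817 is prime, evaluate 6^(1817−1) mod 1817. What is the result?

6^1 ≡ 6 (mod 1817)
6^2 ≡ 6^2 = 36 ≡ 36 (mod 1817)
6^4 ≡ 36^2 = 1296 ≡ 1296 (mod 1817)
6^8 ≡ 1296^2 = 1679616 ≡ 708 (mod 1817)
6^16 ≡ 708^2 = 501264 ≡ 1589 (mod 1817)
6^32 ≡ 1589^2 = 2524921 ≡ 1108 (mod 1817)
6^64 ≡ 1108^2 = 1227664 ≡ 1189 (mod 1817)
6^128 ≡ 1189^2 = 1413721 ≡ 95 (mod 1817)
6^256 ≡ 95^2 = 9025 ≡ 1757 (mod 1817)
6^512 ≡ 1757^2 = 3087049 ≡ 1783 (mod 1817)
6^1024 ≡ 1783^2 = 3179089 ≡ 1156 (mod 1817)
1816 = 1024 + 512 + 256 + 16 + 8 in binary powers of 2.
So 6^1816 ≡ 1156 · 1783 · 1757 · 1589 · 708 ≡ 98 (mod 1817).
Since 98 ≠ 1, base 6 is a Fermat witness: 1817 is composite.

98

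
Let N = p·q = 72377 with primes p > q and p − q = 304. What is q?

157

Since p = q + 304, we have 72377 = q(q + 304), so q² + 304q − 72377 = 0.
Discriminant: 304² + 4·72377 = 92416 + 289508 = 381924; √381924 = 618.
q = (−304 + 618)/2 = 157, and p = q + 304 = 461.
Check: 157 · 461 = 72377.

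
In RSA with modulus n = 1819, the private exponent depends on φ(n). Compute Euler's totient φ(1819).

1696

Factor: 1819 = 17 · 107.
φ(1819) = (17−1) · (107−1) = 16 · 106 = 1696.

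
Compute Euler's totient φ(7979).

7800

Factor: 7979 = 79 · 101.
φ(7979) = (79−1) · (101−1) = 78 · 100 = 7800.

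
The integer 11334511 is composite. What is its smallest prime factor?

11334511 is odd.
Digit sum 19, not divisible by 3.
Ends in 1: not divisible by 5.
7: 11334511 = 7·1619215 + 6
11: 11334511 = 11·1030410 + 1
13: 11334511 = 13·871885 + 6
17: 11334511 = 17·666735 + 16
19: 11334511 = 19·596553 + 4
23: 11334511 = 23·492804 + 19
29: 11334511 = 29·390845 + 6
31: 11334511 = 31·365629 + 12
37: 11334511 = 37·306338 + 5
41: 11334511 = 41·276451 + 20
43: 11334511 = 43·263593 + 12
47: 11334511 = 47·241159 + 38
53: 11334511 = 53·213858 + 37
59: 11334511 = 59·192110 + 21
61: 11334511 = 61·185811 + 40
67: 11334511 = 67·169171 + 54
71: 11334511 = 71·159641

71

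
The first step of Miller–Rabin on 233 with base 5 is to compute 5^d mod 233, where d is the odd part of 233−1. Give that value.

12

233 − 1 = 232 = 2^3 · 29, so d = 29.
5^1 ≡ 5 (mod 233)
5^2 ≡ 5^2 = 25 ≡ 25 (mod 233)
5^4 ≡ 25^2 = 625 ≡ 159 (mod 233)
5^8 ≡ 159^2 = 25281 ≡ 117 (mod 233)
5^16 ≡ 117^2 = 13689 ≡ 175 (mod 233)
29 = 16 + 8 + 4 + 1 in binary powers of 2.
So 5^29 ≡ 175 · 117 · 159 · 5 ≡ 12 (mod 233).
Squaring chain: 12 → 144 → 232; reaches −1, so base 5 does not prove 233 composite.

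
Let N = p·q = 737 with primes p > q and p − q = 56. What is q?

Since p = q + 56, we have 737 = q(q + 56), so q² + 56q − 737 = 0.
Discriminant: 56² + 4·737 = 3136 + 2948 = 6084; √6084 = 78.
q = (−56 + 78)/2 = 11, and p = q + 56 = 67.
Check: 11 · 67 = 737.

11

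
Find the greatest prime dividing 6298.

67

6298 = 2 · 3149
3149 = 47 · 67
67 is prime.
So 6298 = 2 · 47 · 67; the largest prime factor is 67.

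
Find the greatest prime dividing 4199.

19

4199 = 13 · 323
323 = 17 · 19
19 is prime.
So 4199 = 13 · 17 · 19; the largest prime factor is 19.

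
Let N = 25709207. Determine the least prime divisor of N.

79

25709207 is odd.
Digit sum 32, not divisible by 3.
Ends in 7: not divisible by 5.
7: 25709207 = 7·3672743 + 6
11: 25709207 = 11·2337200 + 7
13: 25709207 = 13·1977631 + 4
17: 25709207 = 17·1512306 + 5
19: 25709207 = 19·1353116 + 3
23: 25709207 = 23·1117791 + 14
29: 25709207 = 29·886524 + 11
31: 25709207 = 31·829329 + 8
37: 25709207 = 37·694843 + 16
41: 25709207 = 41·627053 + 34
43: 25709207 = 43·597888 + 23
47: 25709207 = 47·547004 + 19
53: 25709207 = 53·485079 + 20
59: 25709207 = 59·435749 + 16
61: 25709207 = 61·421462 + 25
67: 25709207 = 67·383719 + 34
71: 25709207 = 71·362101 + 36
73: 25709207 = 73·352180 + 67
79: 25709207 = 79·325433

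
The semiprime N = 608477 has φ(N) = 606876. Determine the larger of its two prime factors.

φ(n) = (p−1)(q−1) = n − (p+q) + 1, so p + q = 608477 − 606876 + 1 = 1602.
p and q are the roots of t² − 1602t + 608477 = 0.
Discriminant: 1602² − 4·608477 = 2566404 − 2433908 = 132496; √132496 = 364.
q = (1602 − 364)/2 = 619, p = (1602 + 364)/2 = 983.
Check: 619 · 983 = 608477.

983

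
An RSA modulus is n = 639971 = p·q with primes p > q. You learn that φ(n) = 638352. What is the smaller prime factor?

683

φ(n) = (p−1)(q−1) = n − (p+q) + 1, so p + q = 639971 − 638352 + 1 = 1620.
p and q are the roots of t² − 1620t + 639971 = 0.
Discriminant: 1620² − 4·639971 = 2624400 − 2559884 = 64516; √64516 = 254.
q = (1620 − 254)/2 = 683, p = (1620 + 254)/2 = 937.
Check: 683 · 937 = 639971.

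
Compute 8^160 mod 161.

36

8^1 ≡ 8 (mod 161)
8^2 ≡ 8^2 = 64 ≡ 64 (mod 161)
8^4 ≡ 64^2 = 4096 ≡ 71 (mod 161)
8^8 ≡ 71^2 = 5041 ≡ 50 (mod 161)
8^16 ≡ 50^2 = 2500 ≡ 85 (mod 161)
8^32 ≡ 85^2 = 7225 ≡ 141 (mod 161)
8^64 ≡ 141^2 = 19881 ≡ 78 (mod 161)
8^128 ≡ 78^2 = 6084 ≡ 127 (mod 161)
160 = 128 + 32 in binary powers of 2.
So 8^160 ≡ 127 · 141 ≡ 36 (mod 161).
Since 36 ≠ 1, base 8 is a Fermat witness: 161 is composite.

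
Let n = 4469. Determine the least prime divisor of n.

4469 is odd.
Digit sum 23, not divisible by 3.
Ends in 9: not divisible by 5.
7: 4469 = 7·638 + 3
11: 4469 = 11·406 + 3
13: 4469 = 13·343 + 10
17: 4469 = 17·262 + 15
19: 4469 = 19·235 + 4
23: 4469 = 23·194 + 7
29: 4469 = 29·154 + 3
31: 4469 = 31·144 + 5
37: 4469 = 37·120 + 29
41: 4469 = 41·109

41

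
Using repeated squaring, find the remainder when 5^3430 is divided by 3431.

1191

5^1 ≡ 5 (mod 3431)
5^2 ≡ 5^2 = 25 ≡ 25 (mod 3431)
5^4 ≡ 25^2 = 625 ≡ 625 (mod 3431)
5^8 ≡ 625^2 = 390625 ≡ 2922 (mod 3431)
5^16 ≡ 2922^2 = 8538084 ≡ 1756 (mod 3431)
5^32 ≡ 1756^2 = 3083536 ≡ 2498 (mod 3431)
5^64 ≡ 2498^2 = 6240004 ≡ 2446 (mod 3431)
5^128 ≡ 2446^2 = 5982916 ≡ 2683 (mod 3431)
5^256 ≡ 2683^2 = 7198489 ≡ 251 (mod 3431)
5^512 ≡ 251^2 = 63001 ≡ 1243 (mod 3431)
5^1024 ≡ 1243^2 = 1545049 ≡ 1099 (mod 3431)
5^2048 ≡ 1099^2 = 1207801 ≡ 89 (mod 3431)
3430 = 2048 + 1024 + 256 + 64 + 32 + 4 + 2 in binary powers of 2.
So 5^3430 ≡ 89 · 1099 · 251 · 2446 · 2498 · 625 · 25 ≡ 1191 (mod 3431).
Since 1191 ≠ 1, base 5 is a Fermat witness: 3431 is composite.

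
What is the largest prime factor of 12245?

79

12245 = 5 · 2449
2449 = 31 · 79
79 is prime.
So 12245 = 5 · 31 · 79; the largest prime factor is 79.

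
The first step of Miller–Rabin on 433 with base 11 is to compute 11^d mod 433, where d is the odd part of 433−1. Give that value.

433 − 1 = 432 = 2^4 · 27, so d = 27.
11^1 ≡ 11 (mod 433)
11^2 ≡ 11^2 = 121 ≡ 121 (mod 433)
11^4 ≡ 121^2 = 14641 ≡ 352 (mod 433)
11^8 ≡ 352^2 = 123904 ≡ 66 (mod 433)
11^16 ≡ 66^2 = 4356 ≡ 26 (mod 433)
27 = 16 + 8 + 2 + 1 in binary powers of 2.
So 11^27 ≡ 26 · 66 · 121 · 11 ≡ 354 (mod 433).
Squaring chain: 354 → 179 → 432 → 1; reaches −1, so base 11 does not prove 433 composite.

354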